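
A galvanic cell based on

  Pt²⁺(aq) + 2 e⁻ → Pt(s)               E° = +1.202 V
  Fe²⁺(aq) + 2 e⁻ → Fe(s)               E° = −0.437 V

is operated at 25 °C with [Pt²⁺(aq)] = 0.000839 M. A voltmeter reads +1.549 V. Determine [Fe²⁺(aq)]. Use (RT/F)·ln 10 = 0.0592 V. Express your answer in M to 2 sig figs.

With Pt²⁺/Pt at the cathode and Fe²⁺/Fe at the anode, E°cell = +1.202 − (−0.437) = +1.639 V (n = 2).
Since E = E° − (0.0592/n)·log Q, log Q = n(E° − E)/0.0592 = 3.041.
For Pt²⁺(aq) + Fe(s) → Pt(s) + Fe²⁺(aq), the reaction quotient is Q = [Fe²⁺(aq)] / [Pt²⁺(aq)].
Isolating [Fe²⁺(aq)] in Q = 10^{3.041} yields log [Fe²⁺(aq)] = −0.035, i.e. 0.92 M.

0.92 M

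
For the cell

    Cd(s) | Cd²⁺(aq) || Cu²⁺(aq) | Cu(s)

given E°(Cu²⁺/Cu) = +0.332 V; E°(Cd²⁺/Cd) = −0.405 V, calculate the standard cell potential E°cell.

By convention the left-hand electrode in cell notation is the anode (oxidation) and the right-hand electrode is the cathode (reduction).
E°cell = E°(right) − E°(left) = +0.332 − (−0.405) = +0.737 V.

+0.737 V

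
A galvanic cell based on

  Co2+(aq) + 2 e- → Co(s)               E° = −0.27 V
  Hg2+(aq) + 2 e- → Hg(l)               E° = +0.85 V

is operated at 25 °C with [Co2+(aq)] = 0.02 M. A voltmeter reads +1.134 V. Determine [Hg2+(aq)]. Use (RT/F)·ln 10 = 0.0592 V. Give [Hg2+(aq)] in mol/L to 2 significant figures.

0.059 M

With Hg²⁺/Hg at the cathode and Co²⁺/Co at the anode, E°cell = +0.85 − (−0.27) = +1.12 V (n = 2).
Rearranging E = E° − (0.0592/n)·log Q gives log Q = 2(+1.12 − (+1.134))/0.0592 = −0.473.
The balanced reaction is Hg2+(aq) + Co(s) → Hg(l) + Co2+(aq), so Q = [Co2+(aq)] / [Hg2+(aq)].
Substituting the known concentrations and solving, log [Hg2+(aq)] = −1.226 and [Hg2+(aq)] = 0.059 M.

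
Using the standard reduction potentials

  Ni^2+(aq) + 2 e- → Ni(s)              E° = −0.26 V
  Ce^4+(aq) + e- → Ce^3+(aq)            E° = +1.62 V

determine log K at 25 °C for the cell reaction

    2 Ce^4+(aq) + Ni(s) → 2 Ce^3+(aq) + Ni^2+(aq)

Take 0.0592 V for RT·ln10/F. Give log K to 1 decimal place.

log K = 63.5

The Ce⁴⁺/Ce³⁺ couple is reduced (cathode); E°cell = +1.62 − (−0.26) = +1.88 V with n = 2.
At equilibrium E = 0, so log K = nE°cell / 0.0592 = (2)(+1.88) / 0.0592 = 63.5.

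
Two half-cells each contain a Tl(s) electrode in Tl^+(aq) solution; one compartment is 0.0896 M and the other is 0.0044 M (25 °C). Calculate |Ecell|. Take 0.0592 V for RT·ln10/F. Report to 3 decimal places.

For a concentration cell E°cell = 0, since both electrodes use the same couple.
The compartment with the higher Tl^+(aq) concentration (0.0896 M) acts as the cathode; ions are reduced there and produced at the dilute (0.0044 M) anode.
With n = 1, Ecell = −(0.0592/1)·log([dilute]/[conc]) = −(0.0592/1)·log(0.0044/0.0896) = +0.077 V.

0.077 V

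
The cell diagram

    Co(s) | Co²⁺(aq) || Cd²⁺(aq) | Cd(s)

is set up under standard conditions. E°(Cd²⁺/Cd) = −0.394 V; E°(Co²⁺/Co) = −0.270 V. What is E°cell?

−0.124 V

By convention the left-hand electrode in cell notation is the anode (oxidation) and the right-hand electrode is the cathode (reduction).
E°cell = E°(right) − E°(left) = −0.394 − (−0.270) = −0.124 V.
The negative sign shows that, as written, the cell would require an external voltage to drive the reaction.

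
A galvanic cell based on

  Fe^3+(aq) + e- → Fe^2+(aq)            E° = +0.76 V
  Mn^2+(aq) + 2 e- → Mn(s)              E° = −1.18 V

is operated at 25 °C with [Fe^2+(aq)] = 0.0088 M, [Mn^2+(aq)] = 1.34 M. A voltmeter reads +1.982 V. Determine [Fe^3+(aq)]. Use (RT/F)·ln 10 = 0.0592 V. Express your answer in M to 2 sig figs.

0.052 M

Fe³⁺/Fe²⁺ is the cathode (higher E°); E°cell = +0.76 − (−1.18) = +1.94 V with n = 2.
Since E = E° − (0.0592/n)·log Q, log Q = n(E° − E)/0.0592 = −1.419.
Balancing electrons gives 2 Fe^3+(aq) + Mn(s) → 2 Fe^2+(aq) + Mn^2+(aq); thus Q = ([Fe^2+(aq)]^2·[Mn^2+(aq)]) / [Fe^3+(aq)]^2.
Isolating [Fe^3+(aq)] in Q = 10^{−1.419} yields log [Fe^3+(aq)] = −1.282, i.e. 0.052 M.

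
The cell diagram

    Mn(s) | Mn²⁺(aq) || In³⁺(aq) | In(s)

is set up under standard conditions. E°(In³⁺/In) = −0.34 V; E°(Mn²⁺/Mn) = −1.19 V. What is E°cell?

+0.85 V

By convention the left-hand electrode in cell notation is the anode (oxidation) and the right-hand electrode is the cathode (reduction).
E°cell = E°(right) − E°(left) = −0.34 − (−1.19) = +0.85 V.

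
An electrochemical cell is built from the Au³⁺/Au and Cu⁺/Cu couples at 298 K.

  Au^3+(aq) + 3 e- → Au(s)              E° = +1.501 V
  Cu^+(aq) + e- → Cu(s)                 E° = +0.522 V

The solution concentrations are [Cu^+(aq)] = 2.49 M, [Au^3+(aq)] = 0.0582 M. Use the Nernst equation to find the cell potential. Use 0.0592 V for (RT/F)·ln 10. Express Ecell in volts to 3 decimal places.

+0.931 V

The Au³⁺/Au couple has the more positive E°, so it is the cathode; Cu⁺/Cu is the anode.
E°cell = E°cat − E°an = +1.501 − (+0.522) = +0.979 V; n = 3.
Balancing gives Au^3+(aq) + 3 Cu(s) → Au(s) + 3 Cu^+(aq); hence Q = [Cu^+(aq)]^3 / [Au^3+(aq)] = 265 (log Q = 2.424).
By the Nernst equation, E = +0.979 − (0.0592/3)·(2.424) = +0.931 V.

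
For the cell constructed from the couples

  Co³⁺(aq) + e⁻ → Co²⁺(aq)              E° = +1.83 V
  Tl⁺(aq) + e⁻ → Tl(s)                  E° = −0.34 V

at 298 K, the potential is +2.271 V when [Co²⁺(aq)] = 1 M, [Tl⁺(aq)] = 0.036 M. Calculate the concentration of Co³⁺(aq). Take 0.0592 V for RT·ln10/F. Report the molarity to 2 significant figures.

With Co³⁺/Co²⁺ at the cathode and Tl⁺/Tl at the anode, E°cell = +1.83 − (−0.34) = +2.17 V (n = 1).
Rearranging E = E° − (0.0592/n)·log Q gives log Q = 1(+2.17 − (+2.271))/0.0592 = −1.706.
Balancing electrons gives Co³⁺(aq) + Tl(s) → Co²⁺(aq) + Tl⁺(aq); thus Q = ([Co²⁺(aq)]·[Tl⁺(aq)]) / [Co³⁺(aq)].
Solving for the unknown gives log [Co³⁺(aq)] = 0.262, so [Co³⁺(aq)] ≈ 1.8 M.

1.8 M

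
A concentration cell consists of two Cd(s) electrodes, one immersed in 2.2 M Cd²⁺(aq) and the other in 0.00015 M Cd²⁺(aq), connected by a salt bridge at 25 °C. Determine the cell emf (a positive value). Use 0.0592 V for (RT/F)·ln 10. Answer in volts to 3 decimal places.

0.123 V

For a concentration cell E°cell = 0, since both electrodes use the same couple.
The compartment with the higher Cd²⁺(aq) concentration (2.2 M) acts as the cathode; ions are reduced there and produced at the dilute (0.00015 M) anode.
With n = 2, Ecell = −(0.0592/2)·log([dilute]/[conc]) = −(0.0592/2)·log(0.00015/2.2) = +0.123 V.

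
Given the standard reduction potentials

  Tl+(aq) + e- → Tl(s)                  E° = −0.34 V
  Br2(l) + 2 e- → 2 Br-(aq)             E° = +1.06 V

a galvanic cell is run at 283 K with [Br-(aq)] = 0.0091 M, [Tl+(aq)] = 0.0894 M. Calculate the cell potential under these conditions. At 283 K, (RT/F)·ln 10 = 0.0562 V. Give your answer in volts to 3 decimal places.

Br₂/Br⁻ is reduced (cathode, E° = +1.06 V) and Tl⁺/Tl is oxidized (anode).
E°cell = E°cat − E°an = +1.06 − (−0.34) = +1.40 V; n = 2.
For the overall reaction Br2(l) + 2 Tl(s) → 2 Br-(aq) + 2 Tl+(aq), Q = [Br-(aq)]^2·[Tl+(aq)]^2 = 6.62×10^−7, giving log Q = −6.179.
By the Nernst equation, E = +1.40 − (0.0562/2)·(−6.179) = +1.574 V.

+1.574 V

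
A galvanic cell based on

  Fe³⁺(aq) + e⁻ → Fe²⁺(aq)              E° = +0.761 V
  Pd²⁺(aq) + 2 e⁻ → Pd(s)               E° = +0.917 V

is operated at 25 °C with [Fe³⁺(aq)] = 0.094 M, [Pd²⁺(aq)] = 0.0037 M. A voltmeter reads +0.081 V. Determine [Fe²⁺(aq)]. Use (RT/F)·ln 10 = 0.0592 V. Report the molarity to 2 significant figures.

The Pd²⁺/Pd couple has the larger reduction potential, so it is the cathode: E°cell = +0.917 − (+0.761) = +0.156 V and n = 2.
Rearranging E = E° − (0.0592/n)·log Q gives log Q = 2(+0.156 − (+0.081))/0.0592 = 2.534.
For Pd²⁺(aq) + 2 Fe²⁺(aq) → Pd(s) + 2 Fe³⁺(aq), the reaction quotient is Q = [Fe³⁺(aq)]^2 / ([Pd²⁺(aq)]·[Fe²⁺(aq)]^2).
Isolating [Fe²⁺(aq)] in Q = 10^{2.534} yields log [Fe²⁺(aq)] = −1.078, i.e. 0.084 M.

0.084 M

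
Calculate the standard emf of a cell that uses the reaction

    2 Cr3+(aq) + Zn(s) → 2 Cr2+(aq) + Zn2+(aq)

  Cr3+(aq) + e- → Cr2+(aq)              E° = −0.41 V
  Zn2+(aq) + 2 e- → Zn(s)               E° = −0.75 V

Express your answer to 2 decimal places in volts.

+0.34 V

Cr3+(aq) gains electrons, so the Cr³⁺/Cr²⁺ couple is the cathode; the Zn²⁺/Zn couple is the anode.
E°cell = E°(cathode) − E°(anode) = −0.41 − (−0.75) = +0.34 V.
The positive value indicates the reaction is spontaneous as written.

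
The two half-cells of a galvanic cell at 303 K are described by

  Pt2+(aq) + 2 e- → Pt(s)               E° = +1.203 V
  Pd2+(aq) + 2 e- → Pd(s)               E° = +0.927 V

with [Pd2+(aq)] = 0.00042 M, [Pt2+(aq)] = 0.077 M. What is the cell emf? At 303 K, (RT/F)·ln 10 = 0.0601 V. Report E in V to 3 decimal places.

The Pt²⁺/Pt couple has the more positive E°, so it is the cathode; Pd²⁺/Pd is the anode.
The standard potential is +1.203 − (+0.927) = +0.276 V and the balanced reaction transfers n = 2 electrons.
The balanced reaction is Pt2+(aq) + Pd(s) → Pt(s) + Pd2+(aq), so Q = [Pd2+(aq)] / [Pt2+(aq)] = 0.00545 and log Q = −2.263.
By the Nernst equation, E = +0.276 − (0.0601/2)·(−2.263) = +0.344 V.

+0.344 V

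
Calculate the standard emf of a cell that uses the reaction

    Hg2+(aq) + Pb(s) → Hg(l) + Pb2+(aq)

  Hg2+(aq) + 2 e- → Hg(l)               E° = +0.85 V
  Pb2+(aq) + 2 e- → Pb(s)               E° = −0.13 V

+0.98 V

In the reaction as written, Hg2+(aq) is reduced (cathode) and Pb2+(aq) is produced by oxidation at the anode.
E°cell = E°(cathode) − E°(anode) = +0.85 − (−0.13) = +0.98 V.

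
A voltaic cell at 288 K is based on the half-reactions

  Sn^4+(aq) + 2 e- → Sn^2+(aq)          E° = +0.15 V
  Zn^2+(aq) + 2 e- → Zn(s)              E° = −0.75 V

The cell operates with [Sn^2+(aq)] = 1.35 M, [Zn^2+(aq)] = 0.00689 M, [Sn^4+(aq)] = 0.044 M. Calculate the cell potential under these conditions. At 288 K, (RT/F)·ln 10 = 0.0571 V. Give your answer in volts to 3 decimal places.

Since E°(Sn⁴⁺/Sn²⁺) > E°(Zn²⁺/Zn), Sn⁴⁺/Sn²⁺ serves as the cathode.
E°cell = E°cat − E°an = +0.15 − (−0.75) = +0.90 V; n = 2.
The balanced reaction is Sn^4+(aq) + Zn(s) → Sn^2+(aq) + Zn^2+(aq), so Q = ([Sn^2+(aq)]·[Zn^2+(aq)]) / [Sn^4+(aq)] = 0.211 and log Q = −0.675.
E = E° − (0.0571/n)·log Q = +0.90 − (0.0571/2)(−0.675) = +0.919 V.

+0.919 V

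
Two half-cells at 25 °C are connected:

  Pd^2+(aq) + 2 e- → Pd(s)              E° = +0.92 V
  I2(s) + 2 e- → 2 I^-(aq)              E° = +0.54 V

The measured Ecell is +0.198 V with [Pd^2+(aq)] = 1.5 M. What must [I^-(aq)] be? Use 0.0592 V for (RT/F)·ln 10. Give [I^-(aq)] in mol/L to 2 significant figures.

Pd²⁺/Pd is the cathode (higher E°); E°cell = +0.92 − (+0.54) = +0.38 V with n = 2.
Since E = E° − (0.0592/n)·log Q, log Q = n(E° − E)/0.0592 = 6.149.
For Pd^2+(aq) + 2 I^-(aq) → Pd(s) + I2(s), the reaction quotient is Q = 1 / ([Pd^2+(aq)]·[I^-(aq)]^2).
Isolating [I^-(aq)] in Q = 10^{6.149} yields log [I^-(aq)] = −3.163, i.e. 0.00069 M.

0.00069 M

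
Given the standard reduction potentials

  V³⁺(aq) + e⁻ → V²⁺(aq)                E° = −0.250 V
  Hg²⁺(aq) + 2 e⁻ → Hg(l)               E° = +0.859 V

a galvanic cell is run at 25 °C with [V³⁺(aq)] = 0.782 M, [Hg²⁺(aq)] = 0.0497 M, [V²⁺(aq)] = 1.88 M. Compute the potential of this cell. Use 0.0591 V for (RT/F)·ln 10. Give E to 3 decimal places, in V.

+1.093 V

The Hg²⁺/Hg couple has the more positive E°, so it is the cathode; V³⁺/V²⁺ is the anode.
E°cell = E°cat − E°an = +0.859 − (−0.250) = +1.109 V; n = 2.
Balancing gives Hg²⁺(aq) + 2 V²⁺(aq) → Hg(l) + 2 V³⁺(aq); hence Q = [V³⁺(aq)]^2 / ([Hg²⁺(aq)]·[V²⁺(aq)]^2) = 3.48 (log Q = 0.542).
E = E° − (0.0591/n)·log Q = +1.109 − (0.0591/2)(0.542) = +1.093 V.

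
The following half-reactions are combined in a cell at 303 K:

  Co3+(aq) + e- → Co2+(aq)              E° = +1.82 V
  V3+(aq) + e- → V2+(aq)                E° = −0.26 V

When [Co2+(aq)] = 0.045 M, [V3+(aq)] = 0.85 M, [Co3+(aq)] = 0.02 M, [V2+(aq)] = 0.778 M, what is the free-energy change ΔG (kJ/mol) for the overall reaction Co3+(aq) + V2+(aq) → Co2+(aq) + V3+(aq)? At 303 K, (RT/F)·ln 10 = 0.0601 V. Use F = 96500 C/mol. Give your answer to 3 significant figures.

−198 kJ/mol

With Co³⁺/Co²⁺ reduced at the cathode, E°cell = +1.82 − (−0.26) = +2.08 V and n = 1.
Q = ([Co2+(aq)]·[V3+(aq)]) / ([Co3+(aq)]·[V2+(aq)]) = 2.46, so log Q = 0.391 and E = +2.08 − (0.0601/1)(0.391) = +2.0565 V.
Finally ΔG = −nFE = −(1)(96500 C/mol)(+2.0565 V) = −198 kJ/mol.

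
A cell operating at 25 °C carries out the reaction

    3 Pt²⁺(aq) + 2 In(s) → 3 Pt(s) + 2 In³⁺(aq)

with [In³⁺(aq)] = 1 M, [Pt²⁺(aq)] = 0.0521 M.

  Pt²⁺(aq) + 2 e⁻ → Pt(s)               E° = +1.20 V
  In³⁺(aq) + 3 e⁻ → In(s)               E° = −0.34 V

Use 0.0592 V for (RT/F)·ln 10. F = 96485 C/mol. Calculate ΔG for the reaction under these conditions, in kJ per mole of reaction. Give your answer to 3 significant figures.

The standard cell potential is +1.20 − (−0.34) = +1.54 V, with n = 6 electrons in the balanced equation.
The reaction quotient is [In³⁺(aq)]^2 / [Pt²⁺(aq)]^3 = 7.07×10^3; by Nernst, E = +1.54 − (0.0592/6)(3.849) = +1.5020 V.
ΔG = −nFE = −(6)(96485)(+1.5020) J/mol = −870 kJ/mol.

−870 kJ/mol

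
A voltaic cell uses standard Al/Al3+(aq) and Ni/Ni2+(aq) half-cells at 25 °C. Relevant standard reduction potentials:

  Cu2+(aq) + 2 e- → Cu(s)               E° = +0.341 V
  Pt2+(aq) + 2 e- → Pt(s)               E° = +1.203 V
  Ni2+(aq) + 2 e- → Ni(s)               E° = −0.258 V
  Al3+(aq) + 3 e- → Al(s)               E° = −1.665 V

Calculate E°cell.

Of the two couples in this cell, the one with the more positive reduction potential is reduced at the cathode: here that is Ni²⁺/Ni (−0.258 V); Al³⁺/Al (−1.665 V) is the anode.
E°cell = E°(cathode) − E°(anode) = −0.258 − (−1.665) = +1.407 V.

+1.407 V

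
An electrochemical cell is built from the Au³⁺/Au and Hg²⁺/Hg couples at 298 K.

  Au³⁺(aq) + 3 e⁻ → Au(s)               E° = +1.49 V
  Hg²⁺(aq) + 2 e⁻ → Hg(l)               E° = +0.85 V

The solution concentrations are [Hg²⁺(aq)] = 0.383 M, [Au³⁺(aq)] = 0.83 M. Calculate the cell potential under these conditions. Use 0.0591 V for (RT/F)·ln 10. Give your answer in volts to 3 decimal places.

The Au³⁺/Au couple has the more positive E°, so it is the cathode; Hg²⁺/Hg is the anode.
The standard potential is +1.49 − (+0.85) = +0.64 V and the balanced reaction transfers n = 6 electrons.
Balancing gives 2 Au³⁺(aq) + 3 Hg(l) → 2 Au(s) + 3 Hg²⁺(aq); hence Q = [Hg²⁺(aq)]^3 / [Au³⁺(aq)]^2 = 0.0816 (log Q = −1.089).
Applying E = E° − (RT ln10/nF)·log Q gives +0.64 − (0.0591/6)(−1.089) = +0.651 V.

+0.651 V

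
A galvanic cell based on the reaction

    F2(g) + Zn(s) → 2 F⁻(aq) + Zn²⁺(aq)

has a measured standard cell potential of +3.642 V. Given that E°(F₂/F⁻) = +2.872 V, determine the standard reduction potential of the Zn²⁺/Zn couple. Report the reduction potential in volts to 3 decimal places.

−0.770 V

In the reaction as written the F₂/F⁻ couple is reduced (cathode) and Zn²⁺/Zn is oxidized (anode), so E°cell = E°(F₂/F⁻) − E°(Zn²⁺/Zn).
E°(Zn²⁺/Zn) = E°(cathode) − E°cell = +2.872 − (+3.642) = −0.770 V.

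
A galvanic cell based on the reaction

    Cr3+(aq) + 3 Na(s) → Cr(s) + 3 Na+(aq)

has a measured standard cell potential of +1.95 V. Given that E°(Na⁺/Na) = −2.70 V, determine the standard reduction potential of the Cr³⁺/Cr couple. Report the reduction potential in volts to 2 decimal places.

−0.75 V

In the reaction as written the Cr³⁺/Cr couple is reduced (cathode) and Na⁺/Na is oxidized (anode), so E°cell = E°(Cr³⁺/Cr) − E°(Na⁺/Na).
E°(Cr³⁺/Cr) = E°cell + E°(anode) = +1.95 + (−2.70) = −0.75 V.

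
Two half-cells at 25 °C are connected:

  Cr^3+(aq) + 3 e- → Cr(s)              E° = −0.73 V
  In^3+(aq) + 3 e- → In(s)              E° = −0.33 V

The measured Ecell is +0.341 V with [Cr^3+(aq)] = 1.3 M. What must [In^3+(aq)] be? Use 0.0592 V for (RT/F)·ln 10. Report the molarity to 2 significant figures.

0.0013 M

The In³⁺/In couple has the larger reduction potential, so it is the cathode: E°cell = −0.33 − (−0.73) = +0.40 V and n = 3.
Rearranging E = E° − (0.0592/n)·log Q gives log Q = 3(+0.40 − (+0.341))/0.0592 = 2.990.
The balanced reaction is In^3+(aq) + Cr(s) → In(s) + Cr^3+(aq), so Q = [Cr^3+(aq)] / [In^3+(aq)].
Isolating [In^3+(aq)] in Q = 10^{2.990} yields log [In^3+(aq)] = −2.876, i.e. 0.0013 M.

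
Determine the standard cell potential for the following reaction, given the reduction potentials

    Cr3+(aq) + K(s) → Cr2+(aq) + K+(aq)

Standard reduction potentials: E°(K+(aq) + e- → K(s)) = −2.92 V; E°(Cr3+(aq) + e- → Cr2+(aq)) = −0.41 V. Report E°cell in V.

In the reaction as written, Cr3+(aq) is reduced (cathode) and K+(aq) is produced by oxidation at the anode.
E°cell = E°(cathode) − E°(anode) = −0.41 − (−2.92) = +2.51 V.
The positive value indicates the reaction is spontaneous as written.

+2.51 V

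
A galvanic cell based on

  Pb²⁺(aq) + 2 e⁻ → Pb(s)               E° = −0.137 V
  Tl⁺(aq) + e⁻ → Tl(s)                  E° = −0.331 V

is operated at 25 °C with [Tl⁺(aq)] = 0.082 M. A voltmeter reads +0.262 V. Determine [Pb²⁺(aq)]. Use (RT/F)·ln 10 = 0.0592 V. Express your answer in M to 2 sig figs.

1.3 M

The Pb²⁺/Pb couple has the larger reduction potential, so it is the cathode: E°cell = −0.137 − (−0.331) = +0.194 V and n = 2.
From the Nernst equation, log Q = n(E° − E)/0.0592 = 2·(+0.194 − (+0.262))/0.0592 = −2.297.
For Pb²⁺(aq) + 2 Tl(s) → Pb(s) + 2 Tl⁺(aq), the reaction quotient is Q = [Tl⁺(aq)]^2 / [Pb²⁺(aq)].
Solving for the unknown gives log [Pb²⁺(aq)] = 0.125, so [Pb²⁺(aq)] ≈ 1.3 M.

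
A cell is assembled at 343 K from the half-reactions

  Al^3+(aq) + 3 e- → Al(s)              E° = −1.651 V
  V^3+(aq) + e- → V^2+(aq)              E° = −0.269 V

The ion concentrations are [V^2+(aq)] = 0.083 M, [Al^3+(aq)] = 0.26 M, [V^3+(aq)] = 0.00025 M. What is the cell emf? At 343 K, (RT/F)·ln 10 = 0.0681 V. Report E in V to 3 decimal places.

+1.224 V

The V³⁺/V²⁺ couple has the more positive E°, so it is the cathode; Al³⁺/Al is the anode.
E°cell = E°cat − E°an = −0.269 − (−1.651) = +1.382 V; n = 3.
The balanced reaction is 3 V^3+(aq) + Al(s) → 3 V^2+(aq) + Al^3+(aq), so Q = ([V^2+(aq)]^3·[Al^3+(aq)]) / [V^3+(aq)]^3 = 9.51×10^6 and log Q = 6.978.
Applying E = E° − (RT ln10/nF)·log Q gives +1.382 − (0.0681/3)(6.978) = +1.224 V.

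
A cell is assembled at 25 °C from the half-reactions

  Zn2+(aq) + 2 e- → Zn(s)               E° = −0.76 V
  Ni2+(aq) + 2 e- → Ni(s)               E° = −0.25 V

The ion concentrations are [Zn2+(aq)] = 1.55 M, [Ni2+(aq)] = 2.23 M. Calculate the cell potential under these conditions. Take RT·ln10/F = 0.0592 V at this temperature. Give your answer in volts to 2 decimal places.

+0.51 V

Ni²⁺/Ni is reduced (cathode, E° = −0.25 V) and Zn²⁺/Zn is oxidized (anode).
E°cell = E°cat − E°an = −0.25 − (−0.76) = +0.51 V; n = 2.
Balancing gives Ni2+(aq) + Zn(s) → Ni(s) + Zn2+(aq); hence Q = [Zn2+(aq)] / [Ni2+(aq)] = 0.695 (log Q = −0.158).
E = E° − (0.0592/n)·log Q = +0.51 − (0.0592/2)(−0.158) = +0.51 V.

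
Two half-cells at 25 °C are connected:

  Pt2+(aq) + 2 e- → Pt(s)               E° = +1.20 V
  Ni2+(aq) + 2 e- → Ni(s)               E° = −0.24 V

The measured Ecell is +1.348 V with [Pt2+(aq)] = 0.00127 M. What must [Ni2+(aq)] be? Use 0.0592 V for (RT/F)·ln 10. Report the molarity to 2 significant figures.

1.6 M

With Pt²⁺/Pt at the cathode and Ni²⁺/Ni at the anode, E°cell = +1.20 − (−0.24) = +1.44 V (n = 2).
Since E = E° − (0.0592/n)·log Q, log Q = n(E° − E)/0.0592 = 3.108.
For Pt2+(aq) + Ni(s) → Pt(s) + Ni2+(aq), the reaction quotient is Q = [Ni2+(aq)] / [Pt2+(aq)].
Solving for the unknown gives log [Ni2+(aq)] = 0.212, so [Ni2+(aq)] ≈ 1.6 M.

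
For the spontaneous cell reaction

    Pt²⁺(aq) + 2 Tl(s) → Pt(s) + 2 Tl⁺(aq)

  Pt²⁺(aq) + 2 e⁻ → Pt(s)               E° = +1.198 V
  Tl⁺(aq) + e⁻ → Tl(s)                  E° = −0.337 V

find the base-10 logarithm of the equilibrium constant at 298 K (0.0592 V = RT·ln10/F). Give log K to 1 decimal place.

log K = 51.9

The Pt²⁺/Pt couple is reduced (cathode); E°cell = +1.198 − (−0.337) = +1.535 V with n = 2.
At equilibrium E = 0, so log K = nE°cell / 0.0592 = (2)(+1.535) / 0.0592 = 51.9.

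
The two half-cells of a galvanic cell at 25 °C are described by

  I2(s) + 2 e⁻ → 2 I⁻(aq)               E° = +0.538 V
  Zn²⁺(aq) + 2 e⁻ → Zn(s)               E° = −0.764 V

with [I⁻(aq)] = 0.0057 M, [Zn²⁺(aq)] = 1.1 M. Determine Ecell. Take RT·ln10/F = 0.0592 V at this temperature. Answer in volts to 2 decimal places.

Since E°(I₂/I⁻) > E°(Zn²⁺/Zn), I₂/I⁻ serves as the cathode.
The standard potential is +0.538 − (−0.764) = +1.302 V and the balanced reaction transfers n = 2 electrons.
The balanced reaction is I2(s) + Zn(s) → 2 I⁻(aq) + Zn²⁺(aq), so Q = [I⁻(aq)]^2·[Zn²⁺(aq)] = 3.57×10^−5 and log Q = −4.447.
Applying E = E° − (RT ln10/nF)·log Q gives +1.302 − (0.0592/2)(−4.447) = +1.43 V.

+1.43 V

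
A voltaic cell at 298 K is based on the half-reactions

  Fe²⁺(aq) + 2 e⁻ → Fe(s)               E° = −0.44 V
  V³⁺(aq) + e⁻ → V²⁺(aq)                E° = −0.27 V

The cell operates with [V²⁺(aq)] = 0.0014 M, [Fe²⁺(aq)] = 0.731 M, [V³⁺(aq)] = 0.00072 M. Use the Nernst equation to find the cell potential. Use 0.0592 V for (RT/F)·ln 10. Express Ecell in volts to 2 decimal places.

Since E°(V³⁺/V²⁺) > E°(Fe²⁺/Fe), V³⁺/V²⁺ serves as the cathode.
E°cell = −0.27 − (−0.44) = +0.17 V, with n = 2 electrons transferred.
Balancing gives 2 V³⁺(aq) + Fe(s) → 2 V²⁺(aq) + Fe²⁺(aq); hence Q = ([V²⁺(aq)]^2·[Fe²⁺(aq)]) / [V³⁺(aq)]^2 = 2.76 (log Q = 0.442).
E = E° − (0.0592/n)·log Q = +0.17 − (0.0592/2)(0.442) = +0.16 V.

+0.16 V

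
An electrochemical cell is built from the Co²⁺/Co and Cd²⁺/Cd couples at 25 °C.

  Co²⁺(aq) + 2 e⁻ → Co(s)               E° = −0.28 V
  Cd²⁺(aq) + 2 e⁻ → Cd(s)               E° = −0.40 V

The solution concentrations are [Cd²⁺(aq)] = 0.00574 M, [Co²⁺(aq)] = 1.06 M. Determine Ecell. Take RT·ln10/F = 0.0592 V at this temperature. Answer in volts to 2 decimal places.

Since E°(Co²⁺/Co) > E°(Cd²⁺/Cd), Co²⁺/Co serves as the cathode.
E°cell = −0.28 − (−0.40) = +0.12 V, with n = 2 electrons transferred.
Balancing gives Co²⁺(aq) + Cd(s) → Co(s) + Cd²⁺(aq); hence Q = [Cd²⁺(aq)] / [Co²⁺(aq)] = 0.00542 (log Q = −2.266).
Applying E = E° − (RT ln10/nF)·log Q gives +0.12 − (0.0592/2)(−2.266) = +0.19 V.

+0.19 V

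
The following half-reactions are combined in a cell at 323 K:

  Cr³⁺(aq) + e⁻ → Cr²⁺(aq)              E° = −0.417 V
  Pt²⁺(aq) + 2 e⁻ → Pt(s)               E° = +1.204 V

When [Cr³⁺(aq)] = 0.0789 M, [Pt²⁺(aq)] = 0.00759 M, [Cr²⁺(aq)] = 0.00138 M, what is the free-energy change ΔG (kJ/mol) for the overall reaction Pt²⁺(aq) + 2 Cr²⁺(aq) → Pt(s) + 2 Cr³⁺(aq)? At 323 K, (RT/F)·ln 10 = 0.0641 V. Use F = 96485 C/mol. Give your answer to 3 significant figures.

The standard cell potential is +1.204 − (−0.417) = +1.621 V, with n = 2 electrons in the balanced equation.
Q = [Cr³⁺(aq)]^2 / ([Pt²⁺(aq)]·[Cr²⁺(aq)]^2) = 4.31×10^5, so log Q = 5.634 and E = +1.621 − (0.0641/2)(5.634) = +1.4404 V.
Then ΔG = −nFE = −2 × 96485 × +1.4404 J/mol = −278 kJ/mol.

−278 kJ/mol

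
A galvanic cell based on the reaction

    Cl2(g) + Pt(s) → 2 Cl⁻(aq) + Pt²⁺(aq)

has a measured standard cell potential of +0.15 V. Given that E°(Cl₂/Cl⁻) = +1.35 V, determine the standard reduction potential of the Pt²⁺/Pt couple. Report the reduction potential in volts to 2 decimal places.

In the reaction as written the Cl₂/Cl⁻ couple is reduced (cathode) and Pt²⁺/Pt is oxidized (anode), so E°cell = E°(Cl₂/Cl⁻) − E°(Pt²⁺/Pt).
E°(Pt²⁺/Pt) = E°(cathode) − E°cell = +1.35 − (+0.15) = +1.20 V.

+1.20 V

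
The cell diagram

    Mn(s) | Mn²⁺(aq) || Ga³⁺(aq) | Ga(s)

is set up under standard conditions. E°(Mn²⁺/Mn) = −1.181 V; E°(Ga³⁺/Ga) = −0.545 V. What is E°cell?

+0.636 V

By convention the left-hand electrode in cell notation is the anode (oxidation) and the right-hand electrode is the cathode (reduction).
E°cell = E°(right) − E°(left) = −0.545 − (−1.181) = +0.636 V.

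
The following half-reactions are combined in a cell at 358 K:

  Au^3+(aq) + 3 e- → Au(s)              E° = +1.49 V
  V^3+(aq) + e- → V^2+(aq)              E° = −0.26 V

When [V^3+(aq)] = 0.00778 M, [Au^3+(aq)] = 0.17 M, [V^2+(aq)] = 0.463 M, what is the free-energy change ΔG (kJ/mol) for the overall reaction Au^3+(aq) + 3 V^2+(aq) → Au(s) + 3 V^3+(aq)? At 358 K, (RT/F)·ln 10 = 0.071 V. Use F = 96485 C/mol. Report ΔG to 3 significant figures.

With Au³⁺/Au reduced at the cathode, E°cell = +1.49 − (−0.26) = +1.75 V and n = 3.
Q = [V^3+(aq)]^3 / ([Au^3+(aq)]·[V^2+(aq)]^3) = 2.79×10^−5, so log Q = −4.554 and E = +1.75 − (0.071/3)(−4.554) = +1.8578 V.
Finally ΔG = −nFE = −(3)(96485 C/mol)(+1.8578 V) = −538 kJ/mol.

−538 kJ/mol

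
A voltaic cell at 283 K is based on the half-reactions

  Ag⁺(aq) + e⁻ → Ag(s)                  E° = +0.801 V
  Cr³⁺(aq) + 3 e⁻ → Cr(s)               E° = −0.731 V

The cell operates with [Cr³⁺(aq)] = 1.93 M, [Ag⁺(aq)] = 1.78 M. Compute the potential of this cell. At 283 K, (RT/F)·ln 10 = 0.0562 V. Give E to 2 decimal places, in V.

Ag⁺/Ag is reduced (cathode, E° = +0.801 V) and Cr³⁺/Cr is oxidized (anode).
The standard potential is +0.801 − (−0.731) = +1.532 V and the balanced reaction transfers n = 3 electrons.
The balanced reaction is 3 Ag⁺(aq) + Cr(s) → 3 Ag(s) + Cr³⁺(aq), so Q = [Cr³⁺(aq)] / [Ag⁺(aq)]^3 = 0.342 and log Q = −0.466.
Applying E = E° − (RT ln10/nF)·log Q gives +1.532 − (0.0562/3)(−0.466) = +1.54 V.

+1.54 V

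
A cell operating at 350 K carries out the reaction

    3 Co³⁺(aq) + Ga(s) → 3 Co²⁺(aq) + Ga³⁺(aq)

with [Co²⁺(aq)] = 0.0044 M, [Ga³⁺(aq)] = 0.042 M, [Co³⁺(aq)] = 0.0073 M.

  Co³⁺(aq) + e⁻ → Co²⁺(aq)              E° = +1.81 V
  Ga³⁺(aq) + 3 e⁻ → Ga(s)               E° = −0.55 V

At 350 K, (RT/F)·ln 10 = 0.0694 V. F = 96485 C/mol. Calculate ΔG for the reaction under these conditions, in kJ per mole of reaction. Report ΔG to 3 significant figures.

With Co³⁺/Co²⁺ reduced at the cathode, E°cell = +1.81 − (−0.55) = +2.36 V and n = 3.
The reaction quotient is ([Co²⁺(aq)]^3·[Ga³⁺(aq)]) / [Co³⁺(aq)]^3 = 0.0092; by Nernst, E = +2.36 − (0.0694/3)(−2.036) = +2.4071 V.
ΔG = −nFE = −(3)(96485)(+2.4071) J/mol = −697 kJ/mol.

−697 kJ/mol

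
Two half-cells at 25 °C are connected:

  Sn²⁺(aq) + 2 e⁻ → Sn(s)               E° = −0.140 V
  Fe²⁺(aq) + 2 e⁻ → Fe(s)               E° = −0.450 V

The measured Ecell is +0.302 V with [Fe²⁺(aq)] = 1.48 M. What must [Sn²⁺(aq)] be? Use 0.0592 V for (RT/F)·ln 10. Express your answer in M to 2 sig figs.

0.79 M

The Sn²⁺/Sn couple has the larger reduction potential, so it is the cathode: E°cell = −0.140 − (−0.450) = +0.310 V and n = 2.
From the Nernst equation, log Q = n(E° − E)/0.0592 = 2·(+0.310 − (+0.302))/0.0592 = 0.270.
The balanced reaction is Sn²⁺(aq) + Fe(s) → Sn(s) + Fe²⁺(aq), so Q = [Fe²⁺(aq)] / [Sn²⁺(aq)].
Substituting the known concentrations and solving, log [Sn²⁺(aq)] = −0.100 and [Sn²⁺(aq)] = 0.79 M.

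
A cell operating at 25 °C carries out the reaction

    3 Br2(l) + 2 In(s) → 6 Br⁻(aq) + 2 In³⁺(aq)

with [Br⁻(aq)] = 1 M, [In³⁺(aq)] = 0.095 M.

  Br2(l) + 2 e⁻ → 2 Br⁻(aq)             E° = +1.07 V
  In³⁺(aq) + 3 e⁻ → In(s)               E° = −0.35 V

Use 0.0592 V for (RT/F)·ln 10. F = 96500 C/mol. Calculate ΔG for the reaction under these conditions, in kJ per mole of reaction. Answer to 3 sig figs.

The standard cell potential is +1.07 − (−0.35) = +1.42 V, with n = 6 electrons in the balanced equation.
Here Q = [Br⁻(aq)]^6·[In³⁺(aq)]^2 = 0.00903 (log Q = −2.045), giving E = +1.42 − (0.0592/6)·(−2.045) = +1.4402 V.
ΔG = −nFE = −(6)(96500)(+1.4402) J/mol = −834 kJ/mol.

−834 kJ/mol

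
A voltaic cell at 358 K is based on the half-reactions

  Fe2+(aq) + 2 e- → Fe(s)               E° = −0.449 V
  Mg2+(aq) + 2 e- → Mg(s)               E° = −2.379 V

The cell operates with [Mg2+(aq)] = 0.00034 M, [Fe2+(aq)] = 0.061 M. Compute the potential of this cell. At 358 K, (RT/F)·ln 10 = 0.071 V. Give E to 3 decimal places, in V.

The Fe²⁺/Fe couple has the more positive E°, so it is the cathode; Mg²⁺/Mg is the anode.
E°cell = E°cat − E°an = −0.449 − (−2.379) = +1.930 V; n = 2.
The balanced reaction is Fe2+(aq) + Mg(s) → Fe(s) + Mg2+(aq), so Q = [Mg2+(aq)] / [Fe2+(aq)] = 0.00557 and log Q = −2.254.
By the Nernst equation, E = +1.930 − (0.071/2)·(−2.254) = +2.010 V.

+2.010 V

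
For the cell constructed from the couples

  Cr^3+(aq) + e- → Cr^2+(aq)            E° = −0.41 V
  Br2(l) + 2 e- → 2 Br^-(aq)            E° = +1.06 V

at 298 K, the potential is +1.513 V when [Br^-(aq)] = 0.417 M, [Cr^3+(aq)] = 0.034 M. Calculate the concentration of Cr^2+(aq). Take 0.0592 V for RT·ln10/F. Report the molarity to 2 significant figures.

0.076 M

Br₂/Br⁻ is the cathode (higher E°); E°cell = +1.06 − (−0.41) = +1.47 V with n = 2.
Rearranging E = E° − (0.0592/n)·log Q gives log Q = 2(+1.47 − (+1.513))/0.0592 = −1.453.
The balanced reaction is Br2(l) + 2 Cr^2+(aq) → 2 Br^-(aq) + 2 Cr^3+(aq), so Q = ([Br^-(aq)]^2·[Cr^3+(aq)]^2) / [Cr^2+(aq)]^2.
Isolating [Cr^2+(aq)] in Q = 10^{−1.453} yields log [Cr^2+(aq)] = −1.122, i.e. 0.076 M.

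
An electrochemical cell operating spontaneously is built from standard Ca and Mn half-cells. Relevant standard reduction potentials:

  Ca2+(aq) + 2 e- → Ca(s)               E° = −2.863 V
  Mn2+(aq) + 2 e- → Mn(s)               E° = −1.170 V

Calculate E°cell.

+1.693 V

Of the two couples in this cell, the one with the more positive reduction potential is reduced at the cathode: here that is Mn²⁺/Mn (−1.170 V); Ca²⁺/Ca (−2.863 V) is the anode.
E°cell = E°(cathode) − E°(anode) = −1.170 − (−2.863) = +1.693 V.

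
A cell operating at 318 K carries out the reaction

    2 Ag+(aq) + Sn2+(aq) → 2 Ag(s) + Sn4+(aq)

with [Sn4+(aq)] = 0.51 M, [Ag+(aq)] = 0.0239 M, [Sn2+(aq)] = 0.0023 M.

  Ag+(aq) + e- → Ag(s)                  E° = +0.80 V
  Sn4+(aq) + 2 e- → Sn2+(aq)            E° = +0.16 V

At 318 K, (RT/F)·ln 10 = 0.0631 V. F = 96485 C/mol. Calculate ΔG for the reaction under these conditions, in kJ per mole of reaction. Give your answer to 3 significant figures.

The standard cell potential is +0.80 − (+0.16) = +0.64 V, with n = 2 electrons in the balanced equation.
Here Q = [Sn4+(aq)] / ([Ag+(aq)]^2·[Sn2+(aq)]) = 3.88×10^5 (log Q = 5.589), giving E = +0.64 − (0.0631/2)·(5.589) = +0.4637 V.
Finally ΔG = −nFE = −(2)(96485 C/mol)(+0.4637 V) = −89.5 kJ/mol.

−89.5 kJ/mol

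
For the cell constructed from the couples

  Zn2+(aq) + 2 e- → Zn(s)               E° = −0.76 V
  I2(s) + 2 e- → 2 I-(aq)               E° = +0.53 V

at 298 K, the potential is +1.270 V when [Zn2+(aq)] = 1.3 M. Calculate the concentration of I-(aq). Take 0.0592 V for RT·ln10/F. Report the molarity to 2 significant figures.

I₂/I⁻ is the cathode (higher E°); E°cell = +0.53 − (−0.76) = +1.29 V with n = 2.
Since E = E° − (0.0592/n)·log Q, log Q = n(E° − E)/0.0592 = 0.676.
For I2(s) + Zn(s) → 2 I-(aq) + Zn2+(aq), the reaction quotient is Q = [I-(aq)]^2·[Zn2+(aq)].
Isolating [I-(aq)] in Q = 10^{0.676} yields log [I-(aq)] = 0.281, i.e. 1.9 M.

1.9 M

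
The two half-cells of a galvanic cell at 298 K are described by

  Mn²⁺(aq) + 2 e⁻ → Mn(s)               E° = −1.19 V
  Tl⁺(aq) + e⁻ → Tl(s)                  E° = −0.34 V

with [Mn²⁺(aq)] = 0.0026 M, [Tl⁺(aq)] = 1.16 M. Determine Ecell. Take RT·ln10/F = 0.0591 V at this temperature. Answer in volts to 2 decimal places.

+0.93 V

The Tl⁺/Tl couple has the more positive E°, so it is the cathode; Mn²⁺/Mn is the anode.
E°cell = E°cat − E°an = −0.34 − (−1.19) = +0.85 V; n = 2.
For the overall reaction 2 Tl⁺(aq) + Mn(s) → 2 Tl(s) + Mn²⁺(aq), Q = [Mn²⁺(aq)] / [Tl⁺(aq)]^2 = 0.00193, giving log Q = −2.714.
E = E° − (0.0591/n)·log Q = +0.85 − (0.0591/2)(−2.714) = +0.93 V.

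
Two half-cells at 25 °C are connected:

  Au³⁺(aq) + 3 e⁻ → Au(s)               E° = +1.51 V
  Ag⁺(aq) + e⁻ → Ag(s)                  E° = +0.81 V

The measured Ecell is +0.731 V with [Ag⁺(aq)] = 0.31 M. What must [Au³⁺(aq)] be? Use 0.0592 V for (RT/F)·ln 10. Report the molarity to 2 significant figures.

1.1 M

The Au³⁺/Au couple has the larger reduction potential, so it is the cathode: E°cell = +1.51 − (+0.81) = +0.70 V and n = 3.
Since E = E° − (0.0592/n)·log Q, log Q = n(E° − E)/0.0592 = −1.571.
For Au³⁺(aq) + 3 Ag(s) → Au(s) + 3 Ag⁺(aq), the reaction quotient is Q = [Ag⁺(aq)]^3 / [Au³⁺(aq)].
Substituting the known concentrations and solving, log [Au³⁺(aq)] = 0.045 and [Au³⁺(aq)] = 1.1 M.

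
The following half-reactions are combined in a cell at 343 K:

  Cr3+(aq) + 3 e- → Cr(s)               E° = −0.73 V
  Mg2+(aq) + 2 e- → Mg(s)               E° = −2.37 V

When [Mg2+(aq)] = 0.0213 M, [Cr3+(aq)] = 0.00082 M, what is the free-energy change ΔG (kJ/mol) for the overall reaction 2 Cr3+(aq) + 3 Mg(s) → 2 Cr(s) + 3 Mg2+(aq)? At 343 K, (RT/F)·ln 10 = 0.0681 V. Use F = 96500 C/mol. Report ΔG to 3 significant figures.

The standard cell potential is −0.73 − (−2.37) = +1.64 V, with n = 6 electrons in the balanced equation.
Here Q = [Mg2+(aq)]^3 / [Cr3+(aq)]^2 = 14.4 (log Q = 1.158), giving E = +1.64 − (0.0681/6)·(1.158) = +1.6269 V.
Finally ΔG = −nFE = −(6)(96500 C/mol)(+1.6269 V) = −942 kJ/mol.

−942 kJ/mol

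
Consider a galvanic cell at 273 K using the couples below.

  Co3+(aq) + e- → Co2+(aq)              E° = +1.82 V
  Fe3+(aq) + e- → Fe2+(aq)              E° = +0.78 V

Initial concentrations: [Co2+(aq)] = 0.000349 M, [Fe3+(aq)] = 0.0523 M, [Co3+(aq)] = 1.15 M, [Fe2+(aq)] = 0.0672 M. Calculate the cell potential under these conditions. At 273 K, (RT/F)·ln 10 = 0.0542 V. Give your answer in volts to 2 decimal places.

+1.24 V

Co³⁺/Co²⁺ is reduced (cathode, E° = +1.82 V) and Fe³⁺/Fe²⁺ is oxidized (anode).
E°cell = E°cat − E°an = +1.82 − (+0.78) = +1.04 V; n = 1.
The balanced reaction is Co3+(aq) + Fe2+(aq) → Co2+(aq) + Fe3+(aq), so Q = ([Co2+(aq)]·[Fe3+(aq)]) / ([Co3+(aq)]·[Fe2+(aq)]) = 0.000236 and log Q = −3.627.
By the Nernst equation, E = +1.04 − (0.0542/1)·(−3.627) = +1.24 V.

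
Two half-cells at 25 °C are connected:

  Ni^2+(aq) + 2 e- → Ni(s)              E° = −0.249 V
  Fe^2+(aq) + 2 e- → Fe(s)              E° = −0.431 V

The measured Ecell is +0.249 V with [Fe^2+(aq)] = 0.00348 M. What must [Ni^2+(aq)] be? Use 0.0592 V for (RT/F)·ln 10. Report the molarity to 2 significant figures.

0.64 M

Ni²⁺/Ni is the cathode (higher E°); E°cell = −0.249 − (−0.431) = +0.182 V with n = 2.
Rearranging E = E° − (0.0592/n)·log Q gives log Q = 2(+0.182 − (+0.249))/0.0592 = −2.264.
For Ni^2+(aq) + Fe(s) → Ni(s) + Fe^2+(aq), the reaction quotient is Q = [Fe^2+(aq)] / [Ni^2+(aq)].
Solving for the unknown gives log [Ni^2+(aq)] = −0.194, so [Ni^2+(aq)] ≈ 0.64 M.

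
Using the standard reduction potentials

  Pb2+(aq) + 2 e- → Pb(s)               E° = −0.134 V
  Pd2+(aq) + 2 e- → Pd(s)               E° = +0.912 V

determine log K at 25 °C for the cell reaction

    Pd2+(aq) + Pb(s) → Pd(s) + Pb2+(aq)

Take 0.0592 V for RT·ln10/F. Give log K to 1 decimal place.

log K = 35.3

The Pd²⁺/Pd couple is reduced (cathode); E°cell = +0.912 − (−0.134) = +1.046 V with n = 2.
At equilibrium E = 0, so log K = nE°cell / 0.0592 = (2)(+1.046) / 0.0592 = 35.3.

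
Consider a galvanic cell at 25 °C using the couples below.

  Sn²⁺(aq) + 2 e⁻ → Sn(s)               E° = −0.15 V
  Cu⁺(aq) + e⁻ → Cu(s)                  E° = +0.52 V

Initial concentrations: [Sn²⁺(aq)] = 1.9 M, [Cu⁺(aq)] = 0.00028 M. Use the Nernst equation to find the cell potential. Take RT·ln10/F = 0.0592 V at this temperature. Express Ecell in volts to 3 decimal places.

+0.451 V

Since E°(Cu⁺/Cu) > E°(Sn²⁺/Sn), Cu⁺/Cu serves as the cathode.
E°cell = +0.52 − (−0.15) = +0.67 V, with n = 2 electrons transferred.
The balanced reaction is 2 Cu⁺(aq) + Sn(s) → 2 Cu(s) + Sn²⁺(aq), so Q = [Sn²⁺(aq)] / [Cu⁺(aq)]^2 = 2.42×10^7 and log Q = 7.384.
Applying E = E° − (RT ln10/nF)·log Q gives +0.67 − (0.0592/2)(7.384) = +0.451 V.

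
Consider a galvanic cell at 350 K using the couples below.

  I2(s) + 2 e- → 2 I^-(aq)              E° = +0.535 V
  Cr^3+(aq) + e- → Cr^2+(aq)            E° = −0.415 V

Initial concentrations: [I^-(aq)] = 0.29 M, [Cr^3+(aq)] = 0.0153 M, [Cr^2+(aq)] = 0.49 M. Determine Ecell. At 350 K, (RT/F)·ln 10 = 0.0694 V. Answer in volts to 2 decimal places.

+1.09 V

I₂/I⁻ is reduced (cathode, E° = +0.535 V) and Cr³⁺/Cr²⁺ is oxidized (anode).
E°cell = E°cat − E°an = +0.535 − (−0.415) = +0.950 V; n = 2.
For the overall reaction I2(s) + 2 Cr^2+(aq) → 2 I^-(aq) + 2 Cr^3+(aq), Q = ([I^-(aq)]^2·[Cr^3+(aq)]^2) / [Cr^2+(aq)]^2 = 8.2×10^−5, giving log Q = −4.086.
Applying E = E° − (RT ln10/nF)·log Q gives +0.950 − (0.0694/2)(−4.086) = +1.09 V.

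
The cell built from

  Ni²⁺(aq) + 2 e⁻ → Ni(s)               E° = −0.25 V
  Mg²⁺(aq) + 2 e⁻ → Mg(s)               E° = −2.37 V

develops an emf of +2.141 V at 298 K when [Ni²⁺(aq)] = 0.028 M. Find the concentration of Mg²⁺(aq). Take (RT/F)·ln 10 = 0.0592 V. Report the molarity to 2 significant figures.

0.0055 M

The Ni²⁺/Ni couple has the larger reduction potential, so it is the cathode: E°cell = −0.25 − (−2.37) = +2.12 V and n = 2.
Since E = E° − (0.0592/n)·log Q, log Q = n(E° − E)/0.0592 = −0.709.
For Ni²⁺(aq) + Mg(s) → Ni(s) + Mg²⁺(aq), the reaction quotient is Q = [Mg²⁺(aq)] / [Ni²⁺(aq)].
Substituting the known concentrations and solving, log [Mg²⁺(aq)] = −2.262 and [Mg²⁺(aq)] = 0.0055 M.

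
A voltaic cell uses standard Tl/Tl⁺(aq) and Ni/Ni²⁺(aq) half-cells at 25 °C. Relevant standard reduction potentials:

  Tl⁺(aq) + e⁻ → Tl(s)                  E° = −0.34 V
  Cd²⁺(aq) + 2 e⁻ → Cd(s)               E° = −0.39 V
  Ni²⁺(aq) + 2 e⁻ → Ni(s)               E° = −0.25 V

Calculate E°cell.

Of the two couples in this cell, the one with the more positive reduction potential is reduced at the cathode: here that is Ni²⁺/Ni (−0.25 V); Tl⁺/Tl (−0.34 V) is the anode.
E°cell = E°(cathode) − E°(anode) = −0.25 − (−0.34) = +0.09 V.

+0.09 V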